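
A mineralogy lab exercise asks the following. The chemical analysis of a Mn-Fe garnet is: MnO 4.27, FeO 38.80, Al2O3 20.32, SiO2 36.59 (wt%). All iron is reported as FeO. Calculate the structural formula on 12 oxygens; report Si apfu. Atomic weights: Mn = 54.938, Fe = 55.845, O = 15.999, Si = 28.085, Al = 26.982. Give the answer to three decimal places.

4.27 wt% MnO ÷ 70.937 g/mol = 0.06019 mol, giving 0.06019 Mn and 0.06019 O.
38.80 wt% FeO ÷ 71.844 g/mol = 0.54006 mol, giving 0.54006 Fe and 0.54006 O.
20.32 wt% Al2O3 ÷ 101.961 g/mol = 0.19929 mol, giving 0.39858 Al and 0.59787 O.
36.59 wt% SiO2 ÷ 60.083 g/mol = 0.60899 mol, giving 0.60899 Si and 1.21798 O.
Oxygen sums to 2.41610; scaling by 12/2.41610 = 4.96668 puts the formula on 12 O.
Si: 0.60899 × 4.96668 = 3.025 atoms per formula unit.

3.025 Si apfu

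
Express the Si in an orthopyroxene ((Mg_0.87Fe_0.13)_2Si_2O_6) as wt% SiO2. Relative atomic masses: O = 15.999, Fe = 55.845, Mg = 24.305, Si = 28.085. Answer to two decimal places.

57.50 wt%

Molar mass of (Mg_0.87Fe_0.13)_2Si_2O_6 = 1.74·24.305 + 0.26·55.845 + 2·28.085 + 6·15.999 = 208.974 g/mol.
Each formula unit contains 2 Si, equivalent to 2/1 = 2.0000 mol SiO2.
M(SiO2) = 1×28.085 + 2×15.999 = 60.083 g/mol.
Mass of SiO2 per formula unit = 2.0000 × 60.083 = 120.166 g.
SiO2 wt% = 120.166 / 208.974 × 100 = 57.50%.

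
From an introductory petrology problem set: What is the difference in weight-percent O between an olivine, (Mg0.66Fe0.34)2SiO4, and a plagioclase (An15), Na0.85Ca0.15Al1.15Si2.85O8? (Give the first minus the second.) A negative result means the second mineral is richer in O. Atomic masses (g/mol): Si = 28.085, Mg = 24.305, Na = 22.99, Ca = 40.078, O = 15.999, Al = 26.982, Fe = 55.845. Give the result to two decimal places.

O in (Mg0.66Fe0.34)2SiO4: molar mass 162.138 g/mol; 4×15.999 = 63.996 g → 39.47 wt%.
O in Na0.85Ca0.15Al1.15Si2.85O8: molar mass 264.617 g/mol; 8×15.999 = 127.992 g → 48.37 wt%.
Difference = 39.47 − 48.37 = -8.90 percentage points.

-8.90 percentage points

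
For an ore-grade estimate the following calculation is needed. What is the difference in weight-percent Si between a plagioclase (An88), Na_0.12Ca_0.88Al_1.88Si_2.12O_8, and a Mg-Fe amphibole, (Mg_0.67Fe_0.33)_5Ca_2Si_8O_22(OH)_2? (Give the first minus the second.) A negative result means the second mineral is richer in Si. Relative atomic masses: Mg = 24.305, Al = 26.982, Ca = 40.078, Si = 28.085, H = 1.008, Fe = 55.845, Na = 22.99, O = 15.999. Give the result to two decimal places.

-4.44 percentage points

First mineral: 59.540 g Si in 276.286 g formula = 21.55 wt% Si.
Second mineral: 224.680 g Si in 864.394 g formula = 25.99 wt% Si.
21.55% − 25.99% gives a difference of -4.44 percentage points.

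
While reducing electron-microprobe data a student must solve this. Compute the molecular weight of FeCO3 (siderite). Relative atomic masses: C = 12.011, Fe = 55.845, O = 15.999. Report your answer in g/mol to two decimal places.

115.85 g/mol

Fe: 1 × 55.845 = 55.8450
C: 1 × 12.011 = 12.0110
O: 3 × 15.999 = 47.9970
Summing the contributions gives the formula mass.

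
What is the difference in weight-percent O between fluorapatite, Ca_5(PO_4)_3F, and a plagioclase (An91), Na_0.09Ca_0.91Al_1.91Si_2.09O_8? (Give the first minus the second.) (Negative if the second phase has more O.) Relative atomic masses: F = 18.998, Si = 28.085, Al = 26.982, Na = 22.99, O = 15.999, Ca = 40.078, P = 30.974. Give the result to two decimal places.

-8.18 percentage points

First mineral: 191.988 g O in 504.298 g formula = 38.07 wt% O.
Second mineral: 127.992 g O in 276.765 g formula = 46.25 wt% O.
38.07% − 46.25% gives a difference of -8.18 percentage points.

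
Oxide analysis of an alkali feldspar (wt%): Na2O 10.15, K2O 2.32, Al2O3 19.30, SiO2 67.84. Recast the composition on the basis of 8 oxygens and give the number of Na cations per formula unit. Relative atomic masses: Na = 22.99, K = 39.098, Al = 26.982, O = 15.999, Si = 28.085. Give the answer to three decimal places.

0.869 Na apfu

10.15 wt% Na2O ÷ 61.979 g/mol = 0.16377 mol, giving 0.32754 Na and 0.16377 O.
2.32 wt% K2O ÷ 94.195 g/mol = 0.02463 mol, giving 0.04926 K and 0.02463 O.
19.30 wt% Al2O3 ÷ 101.961 g/mol = 0.18929 mol, giving 0.37858 Al and 0.56787 O.
67.84 wt% SiO2 ÷ 60.083 g/mol = 1.12910 mol, giving 1.12910 Si and 2.25820 O.
Oxygen sums to 3.01447; scaling by 8/3.01447 = 2.65387 puts the formula on 8 O.
Na: 0.32754 × 2.65387 = 0.869 atoms per formula unit.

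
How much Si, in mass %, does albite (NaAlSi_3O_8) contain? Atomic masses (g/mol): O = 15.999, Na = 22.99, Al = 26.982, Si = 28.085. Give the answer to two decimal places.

Molar mass of NaAlSi_3O_8: 1×22.99 + 1×26.982 + 3×28.085 + 8×15.999 = 262.219 g/mol.
Mass of Si per formula unit: 3 × 28.085 = 84.255 g.
Weight fraction Si = 84.255 / 262.219 = 0.3213.

32.13 mass %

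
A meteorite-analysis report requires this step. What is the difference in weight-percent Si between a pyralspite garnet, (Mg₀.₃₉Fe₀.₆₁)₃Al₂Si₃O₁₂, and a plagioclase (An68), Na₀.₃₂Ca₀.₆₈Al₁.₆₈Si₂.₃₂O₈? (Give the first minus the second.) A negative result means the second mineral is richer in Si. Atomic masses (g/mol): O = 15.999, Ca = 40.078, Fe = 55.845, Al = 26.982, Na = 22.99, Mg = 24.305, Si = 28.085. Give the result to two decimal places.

-5.58 percentage points

First mineral: 84.255 g Si in 460.840 g formula = 18.28 wt% Si.
Second mineral: 65.157 g Si in 273.089 g formula = 23.86 wt% Si.
18.28% − 23.86% gives a difference of -5.58 percentage points.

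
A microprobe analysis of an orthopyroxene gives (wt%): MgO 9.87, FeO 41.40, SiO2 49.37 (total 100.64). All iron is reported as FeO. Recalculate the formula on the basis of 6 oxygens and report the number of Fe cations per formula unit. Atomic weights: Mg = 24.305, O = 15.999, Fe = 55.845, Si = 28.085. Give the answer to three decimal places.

1.403 Fe apfu

9.87 wt% MgO ÷ 40.304 g/mol = 0.24489 mol, giving 0.24489 Mg and 0.24489 O.
41.40 wt% FeO ÷ 71.844 g/mol = 0.57625 mol, giving 0.57625 Fe and 0.57625 O.
49.37 wt% SiO2 ÷ 60.083 g/mol = 0.82170 mol, giving 0.82170 Si and 1.64340 O.
Oxygen sums to 2.46454; scaling by 6/2.46454 = 2.43453 puts the formula on 6 O.
Fe: 0.57625 × 2.43453 = 1.403 atoms per formula unit.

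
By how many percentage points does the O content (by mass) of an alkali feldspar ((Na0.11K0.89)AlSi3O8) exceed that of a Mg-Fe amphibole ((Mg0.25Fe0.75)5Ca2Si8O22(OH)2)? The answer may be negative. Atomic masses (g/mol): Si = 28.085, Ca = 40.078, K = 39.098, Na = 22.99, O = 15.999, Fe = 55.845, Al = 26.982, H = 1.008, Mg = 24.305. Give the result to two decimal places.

First mineral: 127.992 g O in 276.555 g formula = 46.28 wt% O.
Second mineral: 383.976 g O in 930.628 g formula = 41.26 wt% O.
46.28% − 41.26% gives a difference of 5.02 percentage points.

5.02 percentage points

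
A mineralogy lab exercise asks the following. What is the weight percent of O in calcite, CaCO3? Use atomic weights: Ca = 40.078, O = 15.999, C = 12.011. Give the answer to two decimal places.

47.96 mass %

Formula mass = 1×40.078 + 1×12.011 + 3×15.999 = 100.086 g/mol, of which 47.997 g is O.
So O makes up 47.997/100.086 = 0.4796 of the mass, i.e. 47.96%.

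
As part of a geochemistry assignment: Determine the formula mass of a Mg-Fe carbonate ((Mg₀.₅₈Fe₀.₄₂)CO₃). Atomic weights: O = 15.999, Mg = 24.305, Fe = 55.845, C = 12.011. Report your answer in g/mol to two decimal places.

M = 0.58·24.305 + 0.42·55.845 + 1·12.011 + 3·15.999

97.56 g/mol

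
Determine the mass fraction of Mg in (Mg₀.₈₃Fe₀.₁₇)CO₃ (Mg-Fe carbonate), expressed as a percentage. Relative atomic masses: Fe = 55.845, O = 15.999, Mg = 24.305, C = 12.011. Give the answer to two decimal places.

M((Mg₀.₈₃Fe₀.₁₇)CO₃) = 89.675 g/mol.
Mg contributes 0.83 × 24.305 = 20.173 g per mole.
20.173/89.675 = 0.2250 → 22.50%.

22.50 mass %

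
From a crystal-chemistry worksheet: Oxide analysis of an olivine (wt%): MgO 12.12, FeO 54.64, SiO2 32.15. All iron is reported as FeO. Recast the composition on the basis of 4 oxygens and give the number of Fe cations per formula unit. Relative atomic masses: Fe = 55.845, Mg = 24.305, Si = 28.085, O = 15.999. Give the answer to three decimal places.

12.12 wt% MgO ÷ 40.304 g/mol = 0.30071 mol, giving 0.30071 Mg and 0.30071 O.
54.64 wt% FeO ÷ 71.844 g/mol = 0.76054 mol, giving 0.76054 Fe and 0.76054 O.
32.15 wt% SiO2 ÷ 60.083 g/mol = 0.53509 mol, giving 0.53509 Si and 1.07018 O.
Oxygen sums to 2.13143; scaling by 4/2.13143 = 1.87667 puts the formula on 4 O.
Fe: 0.76054 × 1.87667 = 1.427 atoms per formula unit.

1.427 Fe apfu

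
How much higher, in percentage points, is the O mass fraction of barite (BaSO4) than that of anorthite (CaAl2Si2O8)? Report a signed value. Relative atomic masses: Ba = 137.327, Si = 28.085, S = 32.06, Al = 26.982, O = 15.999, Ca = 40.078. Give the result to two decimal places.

-18.59 percentage points

First mineral: 63.996 g O in 233.383 g formula = 27.42 wt% O.
Second mineral: 127.992 g O in 278.204 g formula = 46.01 wt% O.
27.42% − 46.01% gives a difference of -18.59 percentage points.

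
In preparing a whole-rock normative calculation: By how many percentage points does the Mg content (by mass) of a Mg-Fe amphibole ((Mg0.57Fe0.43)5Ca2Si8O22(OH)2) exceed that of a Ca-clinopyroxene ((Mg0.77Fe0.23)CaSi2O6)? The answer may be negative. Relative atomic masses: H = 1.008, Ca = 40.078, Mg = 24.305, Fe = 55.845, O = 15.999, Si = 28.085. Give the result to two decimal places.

-0.49 percentage points

First mineral: 69.269 g Mg in 880.164 g formula = 7.87 wt% Mg.
Second mineral: 18.715 g Mg in 223.801 g formula = 8.36 wt% Mg.
7.87% − 8.36% gives a difference of -0.49 percentage points.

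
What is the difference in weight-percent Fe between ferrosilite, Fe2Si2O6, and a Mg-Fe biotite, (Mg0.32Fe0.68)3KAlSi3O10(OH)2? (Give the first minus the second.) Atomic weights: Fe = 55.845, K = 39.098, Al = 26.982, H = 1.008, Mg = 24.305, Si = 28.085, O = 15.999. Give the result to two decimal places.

18.67 percentage points

Fe in Fe2Si2O6: molar mass 263.854 g/mol; 2×55.845 = 111.690 g → 42.33 wt%.
Fe in (Mg0.32Fe0.68)3KAlSi3O10(OH)2: molar mass 481.596 g/mol; 2.04×55.845 = 113.924 g → 23.66 wt%.
Difference = 42.33 − 23.66 = 18.67 percentage points.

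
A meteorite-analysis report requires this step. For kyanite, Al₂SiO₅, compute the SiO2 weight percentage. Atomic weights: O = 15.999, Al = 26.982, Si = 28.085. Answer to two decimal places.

Molar mass of Al₂SiO₅ = 2·26.982 + 1·28.085 + 5·15.999 = 162.044 g/mol.
Each formula unit contains 1 Si, equivalent to 1/1 = 1.0000 mol SiO2.
M(SiO2) = 1×28.085 + 2×15.999 = 60.083 g/mol.
Mass of SiO2 per formula unit = 1.0000 × 60.083 = 60.083 g.
SiO2 wt% = 60.083 / 162.044 × 100 = 37.08%.

37.08 wt%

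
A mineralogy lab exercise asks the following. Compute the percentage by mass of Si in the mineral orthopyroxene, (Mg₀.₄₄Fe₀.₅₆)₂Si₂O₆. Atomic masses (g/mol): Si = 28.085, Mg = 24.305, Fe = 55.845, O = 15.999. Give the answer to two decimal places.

23.79 mass %

Formula mass = 0.88*24.305 + 1.12*55.845 + 2*28.085 + 6*15.999 = 236.099 g/mol, of which 56.170 g is Si.
So Si makes up 56.170/236.099 = 0.2379 of the mass, i.e. 23.79%.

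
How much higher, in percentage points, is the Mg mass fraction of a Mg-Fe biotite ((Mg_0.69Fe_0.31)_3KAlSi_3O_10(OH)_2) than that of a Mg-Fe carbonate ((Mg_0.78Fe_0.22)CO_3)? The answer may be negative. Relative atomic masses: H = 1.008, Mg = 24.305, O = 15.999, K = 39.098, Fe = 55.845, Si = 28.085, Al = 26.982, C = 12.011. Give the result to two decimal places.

-9.51 percentage points

Mg in (Mg_0.69Fe_0.31)_3KAlSi_3O_10(OH)_2: molar mass 446.586 g/mol; 2.07×24.305 = 50.311 g → 11.27 wt%.
Mg in (Mg_0.78Fe_0.22)CO_3: molar mass 91.252 g/mol; 0.78×24.305 = 18.958 g → 20.78 wt%.
Difference = 11.27 − 20.78 = -9.51 percentage points.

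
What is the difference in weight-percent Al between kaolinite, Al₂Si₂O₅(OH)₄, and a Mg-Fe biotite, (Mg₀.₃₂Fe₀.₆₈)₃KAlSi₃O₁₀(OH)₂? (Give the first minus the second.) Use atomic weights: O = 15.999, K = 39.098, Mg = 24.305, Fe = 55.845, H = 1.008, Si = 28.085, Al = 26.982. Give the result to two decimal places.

M(Al₂Si₂O₅(OH)₄) = 258.157 g/mol, so wt% Al = 53.964/258.157 × 100 = 20.90%.
M((Mg₀.₃₂Fe₀.₆₈)₃KAlSi₃O₁₀(OH)₂) = 481.596 g/mol, so wt% Al = 26.982/481.596 × 100 = 5.60%.
20.90 − 5.60 = 15.30 pp.

15.30 percentage points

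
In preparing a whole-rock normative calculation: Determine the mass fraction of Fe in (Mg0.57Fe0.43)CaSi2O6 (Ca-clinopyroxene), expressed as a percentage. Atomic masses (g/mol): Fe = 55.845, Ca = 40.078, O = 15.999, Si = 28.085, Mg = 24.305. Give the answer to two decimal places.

M((Mg0.57Fe0.43)CaSi2O6) = 230.109 g/mol.
Fe contributes 0.43 × 55.845 = 24.013 g per mole.
24.013/230.109 = 0.1044 → 10.44%.

10.44 mass %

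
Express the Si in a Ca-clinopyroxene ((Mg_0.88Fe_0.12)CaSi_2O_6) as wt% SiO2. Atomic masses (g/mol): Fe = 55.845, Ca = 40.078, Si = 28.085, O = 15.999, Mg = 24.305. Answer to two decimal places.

Formula mass = 220.332 g/mol.
2 Si → 2.0000 mol SiO2 per formula unit; M(SiO2) = 60.083, so SiO2 mass = 120.166 g.
120.166/220.332 × 100 = 54.54 wt%.

54.54 wt%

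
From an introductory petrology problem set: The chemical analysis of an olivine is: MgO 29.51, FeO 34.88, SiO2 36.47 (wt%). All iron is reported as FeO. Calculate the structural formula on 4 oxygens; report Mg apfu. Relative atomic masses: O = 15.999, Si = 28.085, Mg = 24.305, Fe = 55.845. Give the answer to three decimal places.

1.204 Mg apfu

MgO (M=40.304): mol = 0.73219; Mg = 0.73219, O = 0.73219.
FeO (M=71.844): mol = 0.48550; Fe = 0.48550, O = 0.48550.
SiO2 (M=60.083): mol = 0.60699; Si = 0.60699, O = 1.21398.
ΣO = 2.43167; factor = 4/ΣO = 1.64496.
Mg apfu = 0.73219 × 1.64496 = 1.204.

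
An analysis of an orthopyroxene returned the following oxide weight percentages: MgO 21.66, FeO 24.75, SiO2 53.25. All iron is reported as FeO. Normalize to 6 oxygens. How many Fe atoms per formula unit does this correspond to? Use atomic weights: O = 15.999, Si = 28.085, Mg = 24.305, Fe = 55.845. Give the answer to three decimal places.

MgO: 21.66/40.304 = 0.53742 mol → 0.53742 mol Mg, 0.53742 mol O.
FeO: 24.75/71.844 = 0.34450 mol → 0.34450 mol Fe, 0.34450 mol O.
SiO2: 53.25/60.083 = 0.88627 mol → 0.88627 mol Si, 1.77254 mol O.
Total oxygen = 2.65446 mol. Normalization factor = 6/2.65446 = 2.26035.
Fe per 6 O = 0.34450 × 2.26035 = 0.779.

0.779 Fe apfu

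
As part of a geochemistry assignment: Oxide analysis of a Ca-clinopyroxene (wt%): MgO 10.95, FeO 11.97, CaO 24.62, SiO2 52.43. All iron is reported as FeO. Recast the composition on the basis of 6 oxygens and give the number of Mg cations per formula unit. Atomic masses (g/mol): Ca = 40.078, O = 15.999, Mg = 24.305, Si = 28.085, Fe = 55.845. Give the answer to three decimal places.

0.622 Mg apfu

MgO (M=40.304): mol = 0.27169; Mg = 0.27169, O = 0.27169.
FeO (M=71.844): mol = 0.16661; Fe = 0.16661, O = 0.16661.
CaO (M=56.077): mol = 0.43904; Ca = 0.43904, O = 0.43904.
SiO2 (M=60.083): mol = 0.87263; Si = 0.87263, O = 1.74526.
ΣO = 2.62260; factor = 6/ΣO = 2.28781.
Mg apfu = 0.27169 × 2.28781 = 0.622.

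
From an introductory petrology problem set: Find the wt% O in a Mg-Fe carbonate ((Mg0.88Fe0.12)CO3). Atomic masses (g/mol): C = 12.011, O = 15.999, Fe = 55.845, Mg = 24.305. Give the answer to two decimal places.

Formula mass = 0.88·24.305 + 0.12·55.845 + 1·12.011 + 3·15.999 = 88.098 g/mol, of which 47.997 g is O.
So O makes up 47.997/88.098 = 0.5448 of the mass, i.e. 54.48%.

54.48 weight percent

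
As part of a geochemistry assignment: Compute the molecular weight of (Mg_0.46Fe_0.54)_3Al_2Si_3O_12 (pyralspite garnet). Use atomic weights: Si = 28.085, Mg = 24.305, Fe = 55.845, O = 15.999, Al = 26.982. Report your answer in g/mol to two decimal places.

454.22 g/mol

Mg: 1.38 × 24.305 = 33.5409
Fe: 1.62 × 55.845 = 90.4689
Al: 2 × 26.982 = 53.9640
Si: 3 × 28.085 = 84.2550
O: 12 × 15.999 = 191.9880
Summing the contributions gives the formula mass.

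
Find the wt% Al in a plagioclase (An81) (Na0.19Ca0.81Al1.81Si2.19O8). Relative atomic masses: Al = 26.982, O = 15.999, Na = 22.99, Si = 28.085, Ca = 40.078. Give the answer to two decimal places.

17.75 weight percent

M(Na0.19Ca0.81Al1.81Si2.19O8) = 275.167 g/mol.
Al contributes 1.81 × 26.982 = 48.837 g per mole.
48.837/275.167 = 0.1775 → 17.75%.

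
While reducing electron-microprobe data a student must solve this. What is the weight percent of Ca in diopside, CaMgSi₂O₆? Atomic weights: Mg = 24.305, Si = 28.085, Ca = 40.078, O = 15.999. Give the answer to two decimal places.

18.51 wt%

Molar mass of CaMgSi₂O₆: 1·40.078 + 1·24.305 + 2·28.085 + 6·15.999 = 216.547 g/mol.
Mass of Ca per formula unit: 1 × 40.078 = 40.078 g.
Weight fraction Ca = 40.078 / 216.547 = 0.1851.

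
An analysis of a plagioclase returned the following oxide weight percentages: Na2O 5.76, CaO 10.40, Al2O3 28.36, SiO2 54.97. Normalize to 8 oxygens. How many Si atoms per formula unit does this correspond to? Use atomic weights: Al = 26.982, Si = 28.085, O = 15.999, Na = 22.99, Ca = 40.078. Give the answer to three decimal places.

Na2O (M=61.979): mol = 0.09293; Na = 0.18586, O = 0.09293.
CaO (M=56.077): mol = 0.18546; Ca = 0.18546, O = 0.18546.
Al2O3 (M=101.961): mol = 0.27815; Al = 0.55630, O = 0.83445.
SiO2 (M=60.083): mol = 0.91490; Si = 0.91490, O = 1.82980.
ΣO = 2.94264; factor = 8/ΣO = 2.71865.
Si apfu = 0.91490 × 2.71865 = 2.487.

2.487 Si apfu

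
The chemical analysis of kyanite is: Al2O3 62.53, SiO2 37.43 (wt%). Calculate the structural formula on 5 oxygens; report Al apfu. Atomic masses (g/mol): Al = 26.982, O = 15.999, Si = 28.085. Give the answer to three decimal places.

1.987 Al apfu

Al2O3: 62.53/101.961 = 0.61327 mol → 1.22654 mol Al, 1.83981 mol O.
SiO2: 37.43/60.083 = 0.62297 mol → 0.62297 mol Si, 1.24594 mol O.
Total oxygen = 3.08575 mol. Normalization factor = 5/3.08575 = 1.62035.
Al per 5 O = 1.22654 × 1.62035 = 1.987.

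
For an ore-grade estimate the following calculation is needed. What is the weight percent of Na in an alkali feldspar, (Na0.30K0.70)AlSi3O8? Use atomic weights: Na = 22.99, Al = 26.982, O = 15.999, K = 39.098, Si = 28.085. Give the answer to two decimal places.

2.52 mass %

Molar mass of (Na0.30K0.70)AlSi3O8: 0.30*22.99 + 0.70*39.098 + 1*26.982 + 3*28.085 + 8*15.999 = 273.495 g/mol.
Mass of Na per formula unit: 0.30 × 22.99 = 6.897 g.
Weight fraction Na = 6.897 / 273.495 = 0.0252.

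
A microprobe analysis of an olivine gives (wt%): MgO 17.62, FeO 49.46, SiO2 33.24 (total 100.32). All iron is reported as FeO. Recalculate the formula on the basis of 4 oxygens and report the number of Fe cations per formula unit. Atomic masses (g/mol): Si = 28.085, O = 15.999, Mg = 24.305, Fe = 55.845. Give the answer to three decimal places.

MgO (M=40.304): mol = 0.43718; Mg = 0.43718, O = 0.43718.
FeO (M=71.844): mol = 0.68844; Fe = 0.68844, O = 0.68844.
SiO2 (M=60.083): mol = 0.55323; Si = 0.55323, O = 1.10646.
ΣO = 2.23208; factor = 4/ΣO = 1.79205.
Fe apfu = 0.68844 × 1.79205 = 1.234.

1.234 Fe apfu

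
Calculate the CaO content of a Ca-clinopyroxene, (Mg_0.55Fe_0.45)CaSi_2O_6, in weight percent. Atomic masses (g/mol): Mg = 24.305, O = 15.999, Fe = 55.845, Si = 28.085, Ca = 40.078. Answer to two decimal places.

24.30 wt%

Molar mass of (Mg_0.55Fe_0.45)CaSi_2O_6 = 0.55*24.305 + 0.45*55.845 + 1*40.078 + 2*28.085 + 6*15.999 = 230.740 g/mol.
Each formula unit contains 1 Ca, equivalent to 1/1 = 1.0000 mol CaO.
M(CaO) = 1×40.078 + 1×15.999 = 56.077 g/mol.
Mass of CaO per formula unit = 1.0000 × 56.077 = 56.077 g.
CaO wt% = 56.077 / 230.740 × 100 = 24.30%.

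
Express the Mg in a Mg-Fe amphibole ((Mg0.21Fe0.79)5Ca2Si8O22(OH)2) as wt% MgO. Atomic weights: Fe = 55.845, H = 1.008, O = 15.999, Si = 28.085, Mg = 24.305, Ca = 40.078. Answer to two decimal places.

4.52 wt%

M((Mg0.21Fe0.79)5Ca2Si8O22(OH)2) = 936.936 g/mol; M(MgO) = 40.304 g/mol.
Moles MgO per formula unit = 1.05 Mg ÷ 1 = 1.0500.
MgO fraction = (1.0500 × 40.304) / 936.936 = 42.319/936.936 = 0.0452.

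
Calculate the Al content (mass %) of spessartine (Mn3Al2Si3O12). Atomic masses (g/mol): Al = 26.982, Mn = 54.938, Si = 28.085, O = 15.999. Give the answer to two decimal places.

10.90 mass %

M(Mn3Al2Si3O12) = 495.021 g/mol.
Al contributes 2 × 26.982 = 53.964 g per mole.
53.964/495.021 = 0.1090 → 10.90%.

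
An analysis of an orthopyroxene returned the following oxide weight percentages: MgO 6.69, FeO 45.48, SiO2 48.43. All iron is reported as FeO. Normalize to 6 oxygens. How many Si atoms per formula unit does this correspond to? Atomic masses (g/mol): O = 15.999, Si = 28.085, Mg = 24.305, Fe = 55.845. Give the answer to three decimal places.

2.006 Si apfu

MgO: 6.69/40.304 = 0.16599 mol → 0.16599 mol Mg, 0.16599 mol O.
FeO: 45.48/71.844 = 0.63304 mol → 0.63304 mol Fe, 0.63304 mol O.
SiO2: 48.43/60.083 = 0.80605 mol → 0.80605 mol Si, 1.61210 mol O.
Total oxygen = 2.41113 mol. Normalization factor = 6/2.41113 = 2.48846.
Si per 6 O = 0.80605 × 2.48846 = 2.006.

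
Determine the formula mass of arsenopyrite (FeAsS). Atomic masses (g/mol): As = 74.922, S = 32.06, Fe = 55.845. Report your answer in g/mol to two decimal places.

162.83 g/mol

Fe: 1 × 55.845 = 55.8450
As: 1 × 74.922 = 74.9220
S: 1 × 32.06 = 32.0600
Summing the contributions gives the formula mass.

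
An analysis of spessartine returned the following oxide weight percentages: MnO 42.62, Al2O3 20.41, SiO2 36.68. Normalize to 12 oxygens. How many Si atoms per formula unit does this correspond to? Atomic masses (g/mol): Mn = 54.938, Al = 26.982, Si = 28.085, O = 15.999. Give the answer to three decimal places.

3.024 Si apfu

42.62 wt% MnO ÷ 70.937 g/mol = 0.60081 mol, giving 0.60081 Mn and 0.60081 O.
20.41 wt% Al2O3 ÷ 101.961 g/mol = 0.20017 mol, giving 0.40034 Al and 0.60051 O.
36.68 wt% SiO2 ÷ 60.083 g/mol = 0.61049 mol, giving 0.61049 Si and 1.22098 O.
Oxygen sums to 2.42230; scaling by 12/2.42230 = 4.95397 puts the formula on 12 O.
Si: 0.61049 × 4.95397 = 3.024 atoms per formula unit.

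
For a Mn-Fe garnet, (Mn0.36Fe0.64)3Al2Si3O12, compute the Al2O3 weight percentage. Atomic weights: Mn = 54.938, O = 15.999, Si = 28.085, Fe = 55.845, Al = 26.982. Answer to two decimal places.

M((Mn0.36Fe0.64)3Al2Si3O12) = 496.762 g/mol; M(Al2O3) = 101.961 g/mol.
Moles Al2O3 per formula unit = 2 Al ÷ 2 = 1.0000.
Al2O3 fraction = (1.0000 × 101.961) / 496.762 = 101.961/496.762 = 0.2053.

20.53 wt%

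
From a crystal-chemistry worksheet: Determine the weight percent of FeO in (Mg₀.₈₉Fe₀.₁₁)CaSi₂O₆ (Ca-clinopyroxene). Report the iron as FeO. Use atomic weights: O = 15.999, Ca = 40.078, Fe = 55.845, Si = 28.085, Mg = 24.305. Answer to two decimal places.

M((Mg₀.₈₉Fe₀.₁₁)CaSi₂O₆) = 220.016 g/mol; M(FeO) = 71.844 g/mol.
Moles FeO per formula unit = 0.11 Fe ÷ 1 = 0.1100.
FeO fraction = (0.1100 × 71.844) / 220.016 = 7.903/220.016 = 0.0359.

3.59 wt%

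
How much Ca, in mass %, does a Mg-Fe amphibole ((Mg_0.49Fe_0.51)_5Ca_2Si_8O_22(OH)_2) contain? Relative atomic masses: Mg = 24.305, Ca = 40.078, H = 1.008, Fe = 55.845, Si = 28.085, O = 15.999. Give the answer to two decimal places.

8.98 mass %

M((Mg_0.49Fe_0.51)_5Ca_2Si_8O_22(OH)_2) = 892.780 g/mol.
Ca contributes 2 × 40.078 = 80.156 g per mole.
80.156/892.780 = 0.0898 → 8.98%.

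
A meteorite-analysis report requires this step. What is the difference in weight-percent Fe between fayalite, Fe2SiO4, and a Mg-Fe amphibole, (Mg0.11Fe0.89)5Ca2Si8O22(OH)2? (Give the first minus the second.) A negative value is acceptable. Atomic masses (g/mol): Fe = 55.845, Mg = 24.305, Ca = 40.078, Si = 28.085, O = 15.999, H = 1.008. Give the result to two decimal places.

28.73 percentage points

M(Fe2SiO4) = 203.771 g/mol, so wt% Fe = 111.690/203.771 × 100 = 54.81%.
M((Mg0.11Fe0.89)5Ca2Si8O22(OH)2) = 952.706 g/mol, so wt% Fe = 248.510/952.706 × 100 = 26.08%.
54.81 − 26.08 = 28.73 pp.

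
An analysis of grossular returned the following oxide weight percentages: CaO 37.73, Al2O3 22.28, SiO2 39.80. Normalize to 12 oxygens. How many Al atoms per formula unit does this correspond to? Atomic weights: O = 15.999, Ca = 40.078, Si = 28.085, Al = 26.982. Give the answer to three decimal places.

37.73 wt% CaO ÷ 56.077 g/mol = 0.67282 mol, giving 0.67282 Ca and 0.67282 O.
22.28 wt% Al2O3 ÷ 101.961 g/mol = 0.21851 mol, giving 0.43702 Al and 0.65553 O.
39.80 wt% SiO2 ÷ 60.083 g/mol = 0.66242 mol, giving 0.66242 Si and 1.32484 O.
Oxygen sums to 2.65319; scaling by 12/2.65319 = 4.52286 puts the formula on 12 O.
Al: 0.43702 × 4.52286 = 1.977 atoms per formula unit.

1.977 Al apfu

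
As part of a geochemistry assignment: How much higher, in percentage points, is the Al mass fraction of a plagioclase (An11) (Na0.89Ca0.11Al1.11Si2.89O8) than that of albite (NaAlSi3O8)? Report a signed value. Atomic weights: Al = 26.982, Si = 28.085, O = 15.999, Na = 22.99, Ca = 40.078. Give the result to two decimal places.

1.06 percentage points

First mineral: 29.950 g Al in 263.977 g formula = 11.35 wt% Al.
Second mineral: 26.982 g Al in 262.219 g formula = 10.29 wt% Al.
11.35% − 10.29% gives a difference of 1.06 percentage points.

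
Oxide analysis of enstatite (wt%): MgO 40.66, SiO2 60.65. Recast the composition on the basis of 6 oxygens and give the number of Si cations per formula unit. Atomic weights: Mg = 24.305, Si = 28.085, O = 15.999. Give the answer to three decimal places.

2.000 Si apfu

MgO: 40.66/40.304 = 1.00883 mol → 1.00883 mol Mg, 1.00883 mol O.
SiO2: 60.65/60.083 = 1.00944 mol → 1.00944 mol Si, 2.01888 mol O.
Total oxygen = 3.02771 mol. Normalization factor = 6/3.02771 = 1.98170.
Si per 6 O = 1.00944 × 1.98170 = 2.000.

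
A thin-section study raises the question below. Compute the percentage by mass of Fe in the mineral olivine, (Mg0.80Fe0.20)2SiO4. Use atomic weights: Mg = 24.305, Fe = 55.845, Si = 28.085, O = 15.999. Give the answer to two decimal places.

M((Mg0.80Fe0.20)2SiO4) = 153.307 g/mol.
Fe contributes 0.40 × 55.845 = 22.338 g per mole.
22.338/153.307 = 0.1457 → 14.57%.

14.57 weight percent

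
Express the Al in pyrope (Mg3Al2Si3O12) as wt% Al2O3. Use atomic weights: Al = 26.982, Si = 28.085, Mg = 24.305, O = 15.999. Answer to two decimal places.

25.29 wt%

Formula mass = 403.122 g/mol.
2 Al → 1.0000 mol Al2O3 per formula unit; M(Al2O3) = 101.961, so Al2O3 mass = 101.961 g.
101.961/403.122 × 100 = 25.29 wt%.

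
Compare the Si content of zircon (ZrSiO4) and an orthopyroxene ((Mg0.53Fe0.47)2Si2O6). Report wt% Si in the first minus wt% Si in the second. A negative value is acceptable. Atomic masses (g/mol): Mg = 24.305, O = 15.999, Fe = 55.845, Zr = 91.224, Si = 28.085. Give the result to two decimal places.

-9.06 percentage points

Si in ZrSiO4: molar mass 183.305 g/mol; 1×28.085 = 28.085 g → 15.32 wt%.
Si in (Mg0.53Fe0.47)2Si2O6: molar mass 230.422 g/mol; 2×28.085 = 56.170 g → 24.38 wt%.
Difference = 15.32 − 24.38 = -9.06 percentage points.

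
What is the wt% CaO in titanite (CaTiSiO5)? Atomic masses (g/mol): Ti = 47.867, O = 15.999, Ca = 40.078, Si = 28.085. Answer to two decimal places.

Molar mass of CaTiSiO5 = 1×40.078 + 1×47.867 + 1×28.085 + 5×15.999 = 196.025 g/mol.
Each formula unit contains 1 Ca, equivalent to 1/1 = 1.0000 mol CaO.
M(CaO) = 1×40.078 + 1×15.999 = 56.077 g/mol.
Mass of CaO per formula unit = 1.0000 × 56.077 = 56.077 g.
CaO wt% = 56.077 / 196.025 × 100 = 28.61%.

28.61 wt%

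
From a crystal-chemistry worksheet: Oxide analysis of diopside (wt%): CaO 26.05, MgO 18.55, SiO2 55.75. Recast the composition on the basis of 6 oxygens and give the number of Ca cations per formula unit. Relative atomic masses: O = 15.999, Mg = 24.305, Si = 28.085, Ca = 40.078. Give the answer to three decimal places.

26.05 wt% CaO ÷ 56.077 g/mol = 0.46454 mol, giving 0.46454 Ca and 0.46454 O.
18.55 wt% MgO ÷ 40.304 g/mol = 0.46025 mol, giving 0.46025 Mg and 0.46025 O.
55.75 wt% SiO2 ÷ 60.083 g/mol = 0.92788 mol, giving 0.92788 Si and 1.85576 O.
Oxygen sums to 2.78055; scaling by 6/2.78055 = 2.15785 puts the formula on 6 O.
Ca: 0.46454 × 2.15785 = 1.002 atoms per formula unit.

1.002 Ca apfu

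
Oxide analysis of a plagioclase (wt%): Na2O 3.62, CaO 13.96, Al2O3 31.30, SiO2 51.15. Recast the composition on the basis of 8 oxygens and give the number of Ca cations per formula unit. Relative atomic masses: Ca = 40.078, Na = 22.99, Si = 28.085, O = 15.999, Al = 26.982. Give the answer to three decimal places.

3.62 wt% Na2O ÷ 61.979 g/mol = 0.05841 mol, giving 0.11682 Na and 0.05841 O.
13.96 wt% CaO ÷ 56.077 g/mol = 0.24894 mol, giving 0.24894 Ca and 0.24894 O.
31.30 wt% Al2O3 ÷ 101.961 g/mol = 0.30698 mol, giving 0.61396 Al and 0.92094 O.
51.15 wt% SiO2 ÷ 60.083 g/mol = 0.85132 mol, giving 0.85132 Si and 1.70264 O.
Oxygen sums to 2.93093; scaling by 8/2.93093 = 2.72951 puts the formula on 8 O.
Ca: 0.24894 × 2.72951 = 0.679 atoms per formula unit.

0.679 Ca apfu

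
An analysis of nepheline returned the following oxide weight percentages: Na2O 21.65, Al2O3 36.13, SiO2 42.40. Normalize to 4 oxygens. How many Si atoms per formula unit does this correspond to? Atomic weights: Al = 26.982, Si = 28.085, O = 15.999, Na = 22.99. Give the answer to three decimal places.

21.65 wt% Na2O ÷ 61.979 g/mol = 0.34931 mol, giving 0.69862 Na and 0.34931 O.
36.13 wt% Al2O3 ÷ 101.961 g/mol = 0.35435 mol, giving 0.70870 Al and 1.06305 O.
42.40 wt% SiO2 ÷ 60.083 g/mol = 0.70569 mol, giving 0.70569 Si and 1.41138 O.
Oxygen sums to 2.82374; scaling by 4/2.82374 = 1.41656 puts the formula on 4 O.
Si: 0.70569 × 1.41656 = 1.000 atoms per formula unit.

1.000 Si apfu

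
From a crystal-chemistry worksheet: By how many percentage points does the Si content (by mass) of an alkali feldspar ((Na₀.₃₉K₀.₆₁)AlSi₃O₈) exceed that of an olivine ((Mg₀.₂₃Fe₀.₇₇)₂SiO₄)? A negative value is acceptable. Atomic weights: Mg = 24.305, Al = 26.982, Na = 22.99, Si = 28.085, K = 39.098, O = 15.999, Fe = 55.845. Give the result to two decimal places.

16.13 percentage points

First mineral: 84.255 g Si in 272.045 g formula = 30.97 wt% Si.
Second mineral: 28.085 g Si in 189.263 g formula = 14.84 wt% Si.
30.97% − 14.84% gives a difference of 16.13 percentage points.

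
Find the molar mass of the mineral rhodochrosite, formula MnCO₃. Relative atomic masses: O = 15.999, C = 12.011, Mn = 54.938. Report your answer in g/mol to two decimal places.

The formula mass is the sum 1(54.938) + 1(12.011) + 3(15.999).

114.95 g/mol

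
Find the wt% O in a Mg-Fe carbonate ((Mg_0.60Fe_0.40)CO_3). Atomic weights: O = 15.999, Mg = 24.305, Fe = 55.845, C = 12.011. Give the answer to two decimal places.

Molar mass of (Mg_0.60Fe_0.40)CO_3: 0.60·24.305 + 0.40·55.845 + 1·12.011 + 3·15.999 = 96.929 g/mol.
Mass of O per formula unit: 3 × 15.999 = 47.997 g.
Weight fraction O = 47.997 / 96.929 = 0.4952.

49.52 weight percent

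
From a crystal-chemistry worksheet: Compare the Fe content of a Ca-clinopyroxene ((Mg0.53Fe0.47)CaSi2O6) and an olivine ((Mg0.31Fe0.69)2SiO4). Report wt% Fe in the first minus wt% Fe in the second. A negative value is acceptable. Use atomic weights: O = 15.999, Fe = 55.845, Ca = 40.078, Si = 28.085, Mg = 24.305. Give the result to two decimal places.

First mineral: 26.247 g Fe in 231.371 g formula = 11.34 wt% Fe.
Second mineral: 77.066 g Fe in 184.216 g formula = 41.83 wt% Fe.
11.34% − 41.83% gives a difference of -30.49 percentage points.

-30.49 percentage points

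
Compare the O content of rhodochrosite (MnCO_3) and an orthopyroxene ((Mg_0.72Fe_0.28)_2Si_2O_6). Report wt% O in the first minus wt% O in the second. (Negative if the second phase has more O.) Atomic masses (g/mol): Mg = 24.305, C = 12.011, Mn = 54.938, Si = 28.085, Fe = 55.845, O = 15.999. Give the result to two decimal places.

O in MnCO_3: molar mass 114.946 g/mol; 3×15.999 = 47.997 g → 41.76 wt%.
O in (Mg_0.72Fe_0.28)_2Si_2O_6: molar mass 218.436 g/mol; 6×15.999 = 95.994 g → 43.95 wt%.
Difference = 41.76 − 43.95 = -2.19 percentage points.

-2.19 percentage points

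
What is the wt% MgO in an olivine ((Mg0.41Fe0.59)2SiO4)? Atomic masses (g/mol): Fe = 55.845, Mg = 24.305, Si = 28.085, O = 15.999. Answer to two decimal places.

18.58 wt%

Formula mass = 177.908 g/mol.
0.82 Mg → 0.8200 mol MgO per formula unit; M(MgO) = 40.304, so MgO mass = 33.049 g.
33.049/177.908 × 100 = 18.58 wt%.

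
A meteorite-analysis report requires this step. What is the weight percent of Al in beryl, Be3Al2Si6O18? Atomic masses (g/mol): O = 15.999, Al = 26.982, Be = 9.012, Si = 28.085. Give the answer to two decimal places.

10.04 mass %

Molar mass of Be3Al2Si6O18: 3×9.012 + 2×26.982 + 6×28.085 + 18×15.999 = 537.492 g/mol.
Mass of Al per formula unit: 2 × 26.982 = 53.964 g.
Weight fraction Al = 53.964 / 537.492 = 0.1004.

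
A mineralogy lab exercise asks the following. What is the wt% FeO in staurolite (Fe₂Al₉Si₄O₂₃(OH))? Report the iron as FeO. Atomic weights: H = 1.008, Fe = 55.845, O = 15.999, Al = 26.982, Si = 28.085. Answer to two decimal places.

16.87 wt%

Molar mass of Fe₂Al₉Si₄O₂₃(OH) = 2·55.845 + 9·26.982 + 4·28.085 + 24·15.999 + 1·1.008 = 851.852 g/mol.
Each formula unit contains 2 Fe, equivalent to 2/1 = 2.0000 mol FeO.
M(FeO) = 1×55.845 + 1×15.999 = 71.844 g/mol.
Mass of FeO per formula unit = 2.0000 × 71.844 = 143.688 g.
FeO wt% = 143.688 / 851.852 × 100 = 16.87%.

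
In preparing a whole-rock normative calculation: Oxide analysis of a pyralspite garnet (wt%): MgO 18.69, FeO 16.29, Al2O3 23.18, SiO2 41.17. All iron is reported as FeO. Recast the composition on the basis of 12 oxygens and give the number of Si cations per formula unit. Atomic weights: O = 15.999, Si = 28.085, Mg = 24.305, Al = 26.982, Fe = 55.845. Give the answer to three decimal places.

18.69 wt% MgO ÷ 40.304 g/mol = 0.46373 mol, giving 0.46373 Mg and 0.46373 O.
16.29 wt% FeO ÷ 71.844 g/mol = 0.22674 mol, giving 0.22674 Fe and 0.22674 O.
23.18 wt% Al2O3 ÷ 101.961 g/mol = 0.22734 mol, giving 0.45468 Al and 0.68202 O.
41.17 wt% SiO2 ÷ 60.083 g/mol = 0.68522 mol, giving 0.68522 Si and 1.37044 O.
Oxygen sums to 2.74293; scaling by 12/2.74293 = 4.37488 puts the formula on 12 O.
Si: 0.68522 × 4.37488 = 2.998 atoms per formula unit.

2.998 Si apfu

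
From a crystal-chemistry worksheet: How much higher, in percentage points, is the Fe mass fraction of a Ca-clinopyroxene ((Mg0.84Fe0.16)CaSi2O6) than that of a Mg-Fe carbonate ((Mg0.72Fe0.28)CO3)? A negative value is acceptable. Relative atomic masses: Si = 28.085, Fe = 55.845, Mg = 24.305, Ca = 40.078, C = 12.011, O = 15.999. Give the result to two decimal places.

First mineral: 8.935 g Fe in 221.593 g formula = 4.03 wt% Fe.
Second mineral: 15.637 g Fe in 93.144 g formula = 16.79 wt% Fe.
4.03% − 16.79% gives a difference of -12.76 percentage points.

-12.76 percentage points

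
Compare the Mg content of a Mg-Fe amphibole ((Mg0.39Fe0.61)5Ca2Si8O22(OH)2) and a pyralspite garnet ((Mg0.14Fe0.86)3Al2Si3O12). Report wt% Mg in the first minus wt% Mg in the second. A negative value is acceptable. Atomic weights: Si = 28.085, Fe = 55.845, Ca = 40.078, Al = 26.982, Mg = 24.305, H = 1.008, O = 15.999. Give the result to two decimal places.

Mg in (Mg0.39Fe0.61)5Ca2Si8O22(OH)2: molar mass 908.550 g/mol; 1.95×24.305 = 47.395 g → 5.22 wt%.
Mg in (Mg0.14Fe0.86)3Al2Si3O12: molar mass 484.495 g/mol; 0.42×24.305 = 10.208 g → 2.11 wt%.
Difference = 5.22 − 2.11 = 3.11 percentage points.

3.11 percentage points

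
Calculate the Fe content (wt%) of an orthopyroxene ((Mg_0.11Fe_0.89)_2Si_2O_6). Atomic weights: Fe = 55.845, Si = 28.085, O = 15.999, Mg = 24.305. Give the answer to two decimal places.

38.69 wt%

Formula mass = 0.22·24.305 + 1.78·55.845 + 2·28.085 + 6·15.999 = 256.915 g/mol, of which 99.404 g is Fe.
So Fe makes up 99.404/256.915 = 0.3869 of the mass, i.e. 38.69%.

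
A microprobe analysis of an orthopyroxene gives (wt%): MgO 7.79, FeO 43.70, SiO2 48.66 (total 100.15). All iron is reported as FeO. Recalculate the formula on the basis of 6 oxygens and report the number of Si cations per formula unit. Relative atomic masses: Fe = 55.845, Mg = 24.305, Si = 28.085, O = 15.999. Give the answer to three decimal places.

MgO (M=40.304): mol = 0.19328; Mg = 0.19328, O = 0.19328.
FeO (M=71.844): mol = 0.60826; Fe = 0.60826, O = 0.60826.
SiO2 (M=60.083): mol = 0.80988; Si = 0.80988, O = 1.61976.
ΣO = 2.42130; factor = 6/ΣO = 2.47801.
Si apfu = 0.80988 × 2.47801 = 2.007.

2.007 Si apfu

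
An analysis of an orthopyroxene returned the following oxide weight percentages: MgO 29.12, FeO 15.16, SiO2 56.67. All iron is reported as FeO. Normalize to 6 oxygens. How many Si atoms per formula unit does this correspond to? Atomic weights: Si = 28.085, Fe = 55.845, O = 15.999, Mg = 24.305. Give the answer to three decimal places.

29.12 wt% MgO ÷ 40.304 g/mol = 0.72251 mol, giving 0.72251 Mg and 0.72251 O.
15.16 wt% FeO ÷ 71.844 g/mol = 0.21101 mol, giving 0.21101 Fe and 0.21101 O.
56.67 wt% SiO2 ÷ 60.083 g/mol = 0.94320 mol, giving 0.94320 Si and 1.88640 O.
Oxygen sums to 2.81992; scaling by 6/2.81992 = 2.12772 puts the formula on 6 O.
Si: 0.94320 × 2.12772 = 2.007 atoms per formula unit.

2.007 Si apfu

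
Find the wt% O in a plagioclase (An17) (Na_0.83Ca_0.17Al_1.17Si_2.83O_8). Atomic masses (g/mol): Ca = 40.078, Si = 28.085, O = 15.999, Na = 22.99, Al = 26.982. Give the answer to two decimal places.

Formula mass = 0.83×22.99 + 0.17×40.078 + 1.17×26.982 + 2.83×28.085 + 8×15.999 = 264.936 g/mol, of which 127.992 g is O.
So O makes up 127.992/264.936 = 0.4831 of the mass, i.e. 48.31%.

48.31 wt%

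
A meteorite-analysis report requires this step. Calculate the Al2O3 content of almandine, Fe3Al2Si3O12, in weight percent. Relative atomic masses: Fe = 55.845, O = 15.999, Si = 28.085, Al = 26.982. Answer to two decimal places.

20.48 wt%

M(Fe3Al2Si3O12) = 497.742 g/mol; M(Al2O3) = 101.961 g/mol.
Moles Al2O3 per formula unit = 2 Al ÷ 2 = 1.0000.
Al2O3 fraction = (1.0000 × 101.961) / 497.742 = 101.961/497.742 = 0.2048.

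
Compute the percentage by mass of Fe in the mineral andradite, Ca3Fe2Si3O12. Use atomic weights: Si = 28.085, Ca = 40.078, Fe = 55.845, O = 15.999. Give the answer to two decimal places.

21.98 mass %

M(Ca3Fe2Si3O12) = 508.167 g/mol.
Fe contributes 2 × 55.845 = 111.690 g per mole.
111.690/508.167 = 0.2198 → 21.98%.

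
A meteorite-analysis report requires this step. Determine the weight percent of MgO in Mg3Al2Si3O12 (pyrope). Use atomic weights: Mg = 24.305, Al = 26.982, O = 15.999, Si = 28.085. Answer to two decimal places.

29.99 wt%

Molar mass of Mg3Al2Si3O12 = 3*24.305 + 2*26.982 + 3*28.085 + 12*15.999 = 403.122 g/mol.
Each formula unit contains 3 Mg, equivalent to 3/1 = 3.0000 mol MgO.
M(MgO) = 1×24.305 + 1×15.999 = 40.304 g/mol.
Mass of MgO per formula unit = 3.0000 × 40.304 = 120.912 g.
MgO wt% = 120.912 / 403.122 × 100 = 29.99%.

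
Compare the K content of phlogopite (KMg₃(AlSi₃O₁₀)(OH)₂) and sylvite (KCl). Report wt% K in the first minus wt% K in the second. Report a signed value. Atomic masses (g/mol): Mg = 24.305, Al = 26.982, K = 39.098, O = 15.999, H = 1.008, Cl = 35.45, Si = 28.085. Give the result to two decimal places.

M(KMg₃(AlSi₃O₁₀)(OH)₂) = 417.254 g/mol, so wt% K = 39.098/417.254 × 100 = 9.37%.
M(KCl) = 74.548 g/mol, so wt% K = 39.098/74.548 × 100 = 52.45%.
9.37 − 52.45 = -43.08 pp.

-43.08 percentage points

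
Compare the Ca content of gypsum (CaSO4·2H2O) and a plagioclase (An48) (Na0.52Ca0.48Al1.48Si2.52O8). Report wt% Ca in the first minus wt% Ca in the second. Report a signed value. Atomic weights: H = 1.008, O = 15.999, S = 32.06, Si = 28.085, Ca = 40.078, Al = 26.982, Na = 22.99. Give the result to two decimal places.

First mineral: 40.078 g Ca in 172.164 g formula = 23.28 wt% Ca.
Second mineral: 19.237 g Ca in 269.892 g formula = 7.13 wt% Ca.
23.28% − 7.13% gives a difference of 16.15 percentage points.

16.15 percentage points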